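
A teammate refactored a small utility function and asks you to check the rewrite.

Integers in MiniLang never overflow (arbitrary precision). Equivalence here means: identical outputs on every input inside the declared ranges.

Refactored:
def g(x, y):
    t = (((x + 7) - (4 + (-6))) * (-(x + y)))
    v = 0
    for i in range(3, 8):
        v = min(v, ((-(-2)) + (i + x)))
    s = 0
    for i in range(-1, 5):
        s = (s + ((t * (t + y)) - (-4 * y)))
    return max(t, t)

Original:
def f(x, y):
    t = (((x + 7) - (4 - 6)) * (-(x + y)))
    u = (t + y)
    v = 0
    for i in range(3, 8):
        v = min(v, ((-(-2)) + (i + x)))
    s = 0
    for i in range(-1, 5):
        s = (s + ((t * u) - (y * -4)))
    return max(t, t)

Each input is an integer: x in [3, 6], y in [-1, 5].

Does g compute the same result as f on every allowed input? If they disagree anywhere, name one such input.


The two are interchangeable: statement counts differ, arithmetic usage differs, local variable names differ, and every declared input agrees.
One worked example (x=3, y=3) — f: t becomes -72; next u becomes -69; next v becomes 0; next at i=3:; next v becomes 0; next at i=4:; next v becomes 0; next at i=5:; next v becomes 0; next at i=6:; next v becomes 0; next at i=7:; next v becomes 0; next s becomes 0; next at i=-1:; next s becomes 4980; next at i=0:; next s becomes 9960; next at i=1:; next s becomes 14940; next at i=2:; next s becomes 19920; next at i=3:; next s becomes 24900; next at i=4:; next s becomes 29880; next final value -72; g: t becomes -72; next v becomes 0; next at i=3:; next v becomes 0; next at i=4:; next v becomes 0; next at i=5:; next v becomes 0; next at i=6:; next v becomes 0; next at i=7:; next v becomes 0; next s becomes 0; next at i=-1:; next s becomes 4980; next at i=0:; next s becomes 9960; next at i=1:; next s becomes 14940; next at i=2:; next s becomes 19920; next at i=3:; next s becomes 24900; next at i=4:; next s becomes 29880; next final value -72; agreement on -72.
Across all 28 domain points the two functions coincide.
verdict: equivalent


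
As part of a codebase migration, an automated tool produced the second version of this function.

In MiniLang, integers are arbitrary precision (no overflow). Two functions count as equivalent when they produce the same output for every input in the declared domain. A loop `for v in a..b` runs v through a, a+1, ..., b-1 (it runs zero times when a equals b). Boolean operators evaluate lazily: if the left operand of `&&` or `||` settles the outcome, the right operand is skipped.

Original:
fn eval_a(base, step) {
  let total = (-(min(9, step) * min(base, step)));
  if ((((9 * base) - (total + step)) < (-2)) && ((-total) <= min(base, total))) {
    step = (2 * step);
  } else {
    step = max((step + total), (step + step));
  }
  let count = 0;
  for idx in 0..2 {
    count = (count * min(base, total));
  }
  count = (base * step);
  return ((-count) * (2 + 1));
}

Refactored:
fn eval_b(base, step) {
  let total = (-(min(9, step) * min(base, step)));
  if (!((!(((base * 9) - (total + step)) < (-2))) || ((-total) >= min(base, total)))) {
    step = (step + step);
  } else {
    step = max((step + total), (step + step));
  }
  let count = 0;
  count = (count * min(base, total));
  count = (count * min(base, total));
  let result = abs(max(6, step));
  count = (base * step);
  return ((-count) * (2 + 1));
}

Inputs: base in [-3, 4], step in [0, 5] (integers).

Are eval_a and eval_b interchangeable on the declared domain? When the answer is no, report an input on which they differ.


These are not equivalent — on base=-3, step=1 the outputs split (18 vs 36).
eval_a: total becomes 3; next ((((9 * base) - (total + step)) < (-2)) && ((-total) <= min(base, total))) evaluates to true; next step becomes 2; next count becomes 0; next at idx=0:; next count becomes 0; next at idx=1:; next count becomes 0; next count becomes -6; next final value 18
eval_b: total becomes 3; next (!((!(((base * 9) - (total + step)) < (-2))) || ((-total) >= min(base, total)))) evaluates to false; next step becomes 4; next count becomes 0; next count becomes 0; next count becomes 0; next result becomes 6; next count becomes -12; next final value 36
verdict: not equivalent; witness: base=-3, step=1


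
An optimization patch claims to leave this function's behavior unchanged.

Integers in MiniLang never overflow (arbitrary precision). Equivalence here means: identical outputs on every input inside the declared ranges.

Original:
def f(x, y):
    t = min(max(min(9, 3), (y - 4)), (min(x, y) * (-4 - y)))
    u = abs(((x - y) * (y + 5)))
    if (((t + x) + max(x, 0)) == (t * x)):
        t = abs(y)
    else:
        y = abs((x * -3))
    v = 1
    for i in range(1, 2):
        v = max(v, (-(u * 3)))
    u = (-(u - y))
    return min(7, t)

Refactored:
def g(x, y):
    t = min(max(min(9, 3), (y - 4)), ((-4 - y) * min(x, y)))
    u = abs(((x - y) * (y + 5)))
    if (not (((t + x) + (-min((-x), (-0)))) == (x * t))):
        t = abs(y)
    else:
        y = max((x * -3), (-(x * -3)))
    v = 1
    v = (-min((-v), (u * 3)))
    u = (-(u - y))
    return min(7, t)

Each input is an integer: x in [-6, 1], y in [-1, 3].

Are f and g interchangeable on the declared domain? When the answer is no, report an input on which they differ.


At x=-6, y=-1: f gives 3, g gives 1.
verdict: not equivalent; witness: x=-6, y=-1


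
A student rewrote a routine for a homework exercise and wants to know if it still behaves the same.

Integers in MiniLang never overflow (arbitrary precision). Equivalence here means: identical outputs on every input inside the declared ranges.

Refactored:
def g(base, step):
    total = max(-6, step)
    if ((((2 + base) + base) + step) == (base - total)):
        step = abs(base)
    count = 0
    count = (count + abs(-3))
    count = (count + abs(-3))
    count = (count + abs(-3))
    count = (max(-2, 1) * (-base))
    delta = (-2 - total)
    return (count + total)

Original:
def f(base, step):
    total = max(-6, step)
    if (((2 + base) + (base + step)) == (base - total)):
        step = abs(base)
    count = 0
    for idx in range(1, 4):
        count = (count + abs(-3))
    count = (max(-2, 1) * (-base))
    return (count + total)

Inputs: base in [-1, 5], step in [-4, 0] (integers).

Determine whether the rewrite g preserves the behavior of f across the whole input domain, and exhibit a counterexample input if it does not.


Differences: constant usage differs, min/max/abs usage differs, local variable names differ, loop structure differs, statement counts differ, arithmetic usage differs — yet all 35 inputs agree.
verdict: equivalent


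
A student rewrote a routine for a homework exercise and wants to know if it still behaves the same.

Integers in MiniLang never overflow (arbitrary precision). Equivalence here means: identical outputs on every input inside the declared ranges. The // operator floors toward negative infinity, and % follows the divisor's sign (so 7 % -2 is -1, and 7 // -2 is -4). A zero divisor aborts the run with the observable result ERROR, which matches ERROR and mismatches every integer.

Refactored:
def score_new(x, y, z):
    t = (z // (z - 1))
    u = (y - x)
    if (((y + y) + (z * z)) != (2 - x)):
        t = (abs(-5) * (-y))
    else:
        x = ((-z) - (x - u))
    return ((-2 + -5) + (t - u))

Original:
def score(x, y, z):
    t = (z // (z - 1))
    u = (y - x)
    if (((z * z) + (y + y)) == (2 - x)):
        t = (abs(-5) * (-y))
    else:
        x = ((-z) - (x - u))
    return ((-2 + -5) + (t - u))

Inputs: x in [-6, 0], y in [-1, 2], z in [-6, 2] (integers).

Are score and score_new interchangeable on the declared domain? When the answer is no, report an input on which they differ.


Consider the input x=-6, y=-1, z=-6.
score: t = 0; u = 5; (((z * z) + (y + y)) == (2 - x)) -> false; x = 17; return -12
score_new: t = 0; u = 5; (((y + y) + (z * z)) != (2 - x)) -> true; t = 5; return -7
-12 != -7, so the rewrite changes behavior.
verdict: not equivalent; witness: x=-6, y=-1, z=-6


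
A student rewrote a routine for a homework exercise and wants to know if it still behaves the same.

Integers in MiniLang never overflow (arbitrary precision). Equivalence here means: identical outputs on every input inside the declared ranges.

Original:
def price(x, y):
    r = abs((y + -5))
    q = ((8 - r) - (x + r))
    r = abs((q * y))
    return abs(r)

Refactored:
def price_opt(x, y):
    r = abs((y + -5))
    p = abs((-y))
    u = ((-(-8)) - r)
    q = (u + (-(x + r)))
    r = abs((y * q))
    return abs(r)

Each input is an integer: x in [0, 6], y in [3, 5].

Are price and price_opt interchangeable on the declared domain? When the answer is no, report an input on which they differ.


Equivalent — the differences include min/max/abs usage differs; and arithmetic usage differs; and local variable names differ; and statement counts differ, yet no declared input distinguishes the two.
Tracing x=0, y=5: price: r=0, then q=8, then r=40, then returns 40 | price_opt: r=0, then p=5, then u=8, then q=8, then r=40, then returns 40 — matching result 40.
Sweeping the whole domain (21 inputs) finds no disagreement.
verdict: equivalent


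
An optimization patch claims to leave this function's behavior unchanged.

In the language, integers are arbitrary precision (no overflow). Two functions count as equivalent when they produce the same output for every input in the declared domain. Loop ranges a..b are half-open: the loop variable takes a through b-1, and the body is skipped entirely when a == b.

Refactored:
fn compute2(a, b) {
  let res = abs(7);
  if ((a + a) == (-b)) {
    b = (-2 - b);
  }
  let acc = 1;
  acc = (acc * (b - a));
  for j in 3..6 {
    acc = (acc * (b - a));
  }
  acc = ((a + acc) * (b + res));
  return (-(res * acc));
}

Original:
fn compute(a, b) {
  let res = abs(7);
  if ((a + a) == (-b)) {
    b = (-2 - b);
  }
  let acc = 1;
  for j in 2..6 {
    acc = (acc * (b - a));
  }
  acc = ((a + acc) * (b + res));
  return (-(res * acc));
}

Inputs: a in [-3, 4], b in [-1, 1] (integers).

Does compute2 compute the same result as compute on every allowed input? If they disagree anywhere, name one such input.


Side by side, the visible changes include: statement counts differ, loop structure differs, arithmetic usage differs.
Spot check at a=4, b=-1 — compute: res=7, then ((a + a) == (-b)) is false, then acc=1, then (j=2), then acc=-5, then (j=3), then acc=25, then (j=4), then acc=-125, then (j=5), then acc=625, then acc=3774, then returns -26418. compute2: res=7, then ((a + a) == (-b)) is false, then acc=1, then acc=-5, then (j=3), then acc=25, then (j=4), then acc=-125, then (j=5), then acc=625, then acc=3774, then returns -26418. Both give -26418.
Checked all 24 inputs in the declared domain: the outputs agree on every one.
verdict: equivalent


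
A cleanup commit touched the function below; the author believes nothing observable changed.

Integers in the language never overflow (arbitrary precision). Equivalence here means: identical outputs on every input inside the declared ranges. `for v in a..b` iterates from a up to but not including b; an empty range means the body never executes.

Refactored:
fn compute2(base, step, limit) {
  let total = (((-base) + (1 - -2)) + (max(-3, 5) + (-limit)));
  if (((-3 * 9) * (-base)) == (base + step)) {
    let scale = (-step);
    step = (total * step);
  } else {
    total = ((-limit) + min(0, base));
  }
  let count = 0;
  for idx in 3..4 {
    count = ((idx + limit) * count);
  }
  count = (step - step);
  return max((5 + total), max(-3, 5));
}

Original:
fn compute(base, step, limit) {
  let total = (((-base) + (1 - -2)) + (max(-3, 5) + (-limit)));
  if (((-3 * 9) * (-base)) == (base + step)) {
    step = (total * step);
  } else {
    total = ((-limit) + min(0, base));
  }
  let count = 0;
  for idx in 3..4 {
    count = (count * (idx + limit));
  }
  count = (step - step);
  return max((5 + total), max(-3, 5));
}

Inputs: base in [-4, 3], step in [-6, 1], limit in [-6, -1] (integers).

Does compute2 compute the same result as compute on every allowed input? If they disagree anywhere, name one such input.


This is a faithful refactor — statement counts differ, local variable names differ, but the computed results match everywhere.
As a probe, take base=-4, step=-4, limit=-5: compute runs total becomes 17; next (((-3 * 9) * (-base)) == (base + step)) evaluates to false; next total becomes 1; next count becomes 0; next at idx=3:; next count becomes 0; next count becomes 0; next final value 6; compute2 runs total becomes 17; next (((-3 * 9) * (-base)) == (base + step)) evaluates to false; next total becomes 1; next count becomes 0; next at idx=3:; next count becomes 0; next count becomes 0; next final value 6; both end at 6.
Across all 384 domain points the two functions coincide.
verdict: equivalent


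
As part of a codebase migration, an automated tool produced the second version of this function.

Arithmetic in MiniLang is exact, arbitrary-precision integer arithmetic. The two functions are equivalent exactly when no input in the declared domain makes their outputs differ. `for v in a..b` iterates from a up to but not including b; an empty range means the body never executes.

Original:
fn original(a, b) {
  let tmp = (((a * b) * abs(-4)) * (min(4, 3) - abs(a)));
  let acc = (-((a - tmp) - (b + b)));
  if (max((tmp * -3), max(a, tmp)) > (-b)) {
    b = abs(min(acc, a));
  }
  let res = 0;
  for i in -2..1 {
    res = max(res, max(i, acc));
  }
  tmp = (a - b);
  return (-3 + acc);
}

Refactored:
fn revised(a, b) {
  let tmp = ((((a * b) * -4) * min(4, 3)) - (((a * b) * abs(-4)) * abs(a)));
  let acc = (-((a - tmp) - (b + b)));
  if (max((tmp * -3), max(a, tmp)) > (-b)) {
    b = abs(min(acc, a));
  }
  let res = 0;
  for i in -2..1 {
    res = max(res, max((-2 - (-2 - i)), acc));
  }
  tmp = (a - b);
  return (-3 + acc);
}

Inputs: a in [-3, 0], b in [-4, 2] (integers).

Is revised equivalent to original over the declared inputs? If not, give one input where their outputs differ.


Take a=-3, b=-4.
original: tmp := 0 | acc := -5 | (max((tmp * -3), max(a, tmp)) > (-b)): false | res := 0 | iter i=-2: | res := 0 | iter i=-1: | res := 0 | iter i=0: | res := 0 | tmp := 1 | result -8
revised: tmp := -288 | acc := -293 | (max((tmp * -3), max(a, tmp)) > (-b)): true | b := 293 | res := 0 | iter i=-2: | res := 0 | iter i=-1: | res := 0 | iter i=0: | res := 0 | tmp := -296 | result -296
-8 against -296: the behavior changed.
verdict: not equivalent; witness: a=-3, b=-4


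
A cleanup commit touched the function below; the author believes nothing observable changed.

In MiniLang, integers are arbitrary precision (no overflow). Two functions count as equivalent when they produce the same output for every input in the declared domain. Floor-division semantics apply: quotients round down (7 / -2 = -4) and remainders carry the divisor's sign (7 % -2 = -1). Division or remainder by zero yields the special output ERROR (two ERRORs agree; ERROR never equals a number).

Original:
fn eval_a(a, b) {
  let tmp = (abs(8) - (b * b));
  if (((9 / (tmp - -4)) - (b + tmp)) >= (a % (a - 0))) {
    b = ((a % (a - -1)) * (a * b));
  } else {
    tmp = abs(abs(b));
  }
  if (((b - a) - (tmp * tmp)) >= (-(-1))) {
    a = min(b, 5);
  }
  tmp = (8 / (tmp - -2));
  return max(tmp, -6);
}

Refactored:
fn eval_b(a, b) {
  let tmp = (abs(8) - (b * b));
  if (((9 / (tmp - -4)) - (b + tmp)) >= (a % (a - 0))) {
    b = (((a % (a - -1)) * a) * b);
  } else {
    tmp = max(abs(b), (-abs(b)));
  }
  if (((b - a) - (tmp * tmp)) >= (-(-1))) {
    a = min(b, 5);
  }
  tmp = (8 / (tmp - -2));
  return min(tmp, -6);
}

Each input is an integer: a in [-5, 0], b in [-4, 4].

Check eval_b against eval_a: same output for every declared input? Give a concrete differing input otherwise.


Run the pair on a=-5, b=-4.
eval_a: tmp becomes -8; next (((9 / (tmp - -4)) - (b + tmp)) >= (a % (a - 0))) evaluates to true; next b becomes -20; next (((b - a) - (tmp * tmp)) >= (-(-1))) evaluates to false; next tmp becomes -2; next final value -2
eval_b: tmp becomes -8; next (((9 / (tmp - -4)) - (b + tmp)) >= (a % (a - 0))) evaluates to true; next b becomes -20; next (((b - a) - (tmp * tmp)) >= (-(-1))) evaluates to false; next tmp becomes -2; next final value -6
-2 vs -6 — the two versions disagree here.
verdict: not equivalent; witness: a=-5, b=-4


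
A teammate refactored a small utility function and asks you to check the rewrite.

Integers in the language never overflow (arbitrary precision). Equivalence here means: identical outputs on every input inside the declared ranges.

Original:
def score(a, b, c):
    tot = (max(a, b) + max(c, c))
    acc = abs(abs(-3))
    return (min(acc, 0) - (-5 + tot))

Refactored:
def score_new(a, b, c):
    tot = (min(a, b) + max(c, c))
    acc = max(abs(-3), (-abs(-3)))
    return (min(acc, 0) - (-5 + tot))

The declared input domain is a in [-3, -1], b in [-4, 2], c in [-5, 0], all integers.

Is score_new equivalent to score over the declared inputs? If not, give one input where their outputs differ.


Try a=-3, b=-4, c=-5.
score: tot becomes -8; next acc becomes 3; next final value 13
score_new: tot becomes -9; next acc becomes 3; next final value 14
13 against 14: the behavior changed.
verdict: not equivalent; witness: a=-3, b=-4, c=-5


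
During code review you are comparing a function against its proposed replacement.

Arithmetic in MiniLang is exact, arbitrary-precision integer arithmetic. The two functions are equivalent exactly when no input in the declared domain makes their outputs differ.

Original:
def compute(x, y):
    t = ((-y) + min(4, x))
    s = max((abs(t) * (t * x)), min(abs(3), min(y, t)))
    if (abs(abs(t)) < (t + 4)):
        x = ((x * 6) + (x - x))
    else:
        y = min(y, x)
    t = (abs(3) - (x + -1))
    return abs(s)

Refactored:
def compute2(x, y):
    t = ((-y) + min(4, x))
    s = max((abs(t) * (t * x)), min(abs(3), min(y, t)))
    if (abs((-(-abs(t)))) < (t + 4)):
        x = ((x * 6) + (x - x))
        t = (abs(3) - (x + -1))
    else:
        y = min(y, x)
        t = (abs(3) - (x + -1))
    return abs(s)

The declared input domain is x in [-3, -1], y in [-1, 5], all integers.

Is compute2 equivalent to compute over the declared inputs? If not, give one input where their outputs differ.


The two are interchangeable: statement counts differ, constant usage differs, min/max/abs usage differs, arithmetic usage differs, and every declared input agrees.
One worked example (x=-2, y=-1) — compute: t=-1, then s=2, then (abs(abs(t)) < (t + 4)) is true, then x=-12, then t=16, then returns 2; compute2: t=-1, then s=2, then (abs((-(-abs(t)))) < (t + 4)) is true, then x=-12, then t=16, then returns 2; agreement on 2.
An exhaustive pass over the 21 declared inputs shows identical outputs.
verdict: equivalent


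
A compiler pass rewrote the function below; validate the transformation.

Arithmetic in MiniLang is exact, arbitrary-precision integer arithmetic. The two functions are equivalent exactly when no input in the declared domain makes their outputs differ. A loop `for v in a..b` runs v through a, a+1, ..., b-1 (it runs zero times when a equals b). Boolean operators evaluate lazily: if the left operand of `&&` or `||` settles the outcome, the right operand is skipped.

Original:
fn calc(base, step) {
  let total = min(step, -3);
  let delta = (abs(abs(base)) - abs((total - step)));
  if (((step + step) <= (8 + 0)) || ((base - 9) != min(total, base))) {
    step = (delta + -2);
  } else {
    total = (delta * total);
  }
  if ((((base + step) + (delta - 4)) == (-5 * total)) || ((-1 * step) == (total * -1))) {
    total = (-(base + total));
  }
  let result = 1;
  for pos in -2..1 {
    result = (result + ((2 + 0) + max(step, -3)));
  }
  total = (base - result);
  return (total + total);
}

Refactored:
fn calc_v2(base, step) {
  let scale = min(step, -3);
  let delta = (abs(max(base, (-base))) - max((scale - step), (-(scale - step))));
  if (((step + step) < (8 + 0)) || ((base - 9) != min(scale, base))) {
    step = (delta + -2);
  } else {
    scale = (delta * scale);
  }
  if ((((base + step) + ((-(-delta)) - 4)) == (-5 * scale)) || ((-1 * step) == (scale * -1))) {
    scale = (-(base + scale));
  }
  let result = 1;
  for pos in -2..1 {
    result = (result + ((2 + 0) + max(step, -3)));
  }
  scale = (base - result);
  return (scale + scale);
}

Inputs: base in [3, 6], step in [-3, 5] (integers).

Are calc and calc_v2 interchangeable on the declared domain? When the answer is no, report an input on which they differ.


Take base=6, step=4.
calc: total becomes -3; next delta becomes -1; next (((step + step) <= (8 + 0)) || ((base - 9) != min(total, base))) evaluates to true; next step becomes -3; next ((((base + step) + (delta - 4)) == (-5 * total)) || ((-1 * step) == (total * -1))) evaluates to true; next total becomes -3; next result becomes 1; next at pos=-2:; next result becomes 0; next at pos=-1:; next result becomes -1; next at pos=0:; next result becomes -2; next total becomes 8; next final value 16
calc_v2: scale becomes -3; next delta becomes -1; next (((step + step) < (8 + 0)) || ((base - 9) != min(scale, base))) evaluates to false; next scale becomes 3; next ((((base + step) + ((-(-delta)) - 4)) == (-5 * scale)) || ((-1 * step) == (scale * -1))) evaluates to false; next result becomes 1; next at pos=-2:; next result becomes 7; next at pos=-1:; next result becomes 13; next at pos=0:; next result becomes 19; next scale becomes -13; next final value -26
16 vs -26 — the two versions disagree here.
verdict: not equivalent; witness: base=6, step=4


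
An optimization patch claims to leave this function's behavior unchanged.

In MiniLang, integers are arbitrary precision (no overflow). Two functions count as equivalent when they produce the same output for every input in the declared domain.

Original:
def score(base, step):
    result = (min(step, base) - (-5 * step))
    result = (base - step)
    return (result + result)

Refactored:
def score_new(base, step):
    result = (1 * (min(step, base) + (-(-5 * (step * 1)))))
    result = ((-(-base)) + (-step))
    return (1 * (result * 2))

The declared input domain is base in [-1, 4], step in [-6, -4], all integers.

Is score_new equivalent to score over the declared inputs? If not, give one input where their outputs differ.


Differences: arithmetic usage differs; also constant usage differs — yet all 18 inputs agree.
verdict: equivalent


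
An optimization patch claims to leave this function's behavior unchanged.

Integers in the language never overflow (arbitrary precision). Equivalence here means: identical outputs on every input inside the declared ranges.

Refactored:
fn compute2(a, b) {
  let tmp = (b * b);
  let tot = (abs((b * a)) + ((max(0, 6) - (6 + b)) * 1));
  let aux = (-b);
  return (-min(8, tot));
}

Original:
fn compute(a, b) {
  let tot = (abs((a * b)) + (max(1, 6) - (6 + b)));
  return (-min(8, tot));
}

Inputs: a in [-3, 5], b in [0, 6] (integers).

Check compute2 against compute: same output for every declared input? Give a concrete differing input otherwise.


Equivalent. The suspicious edit (`1` became `0`) never changes the result for any input inside the declared domain.
Across all 63 domain points the two functions coincide.
Spot check at a=-2, b=6 — compute: tot becomes 6; next final value -6. compute2: tmp becomes 36; next tot becomes 6; next aux becomes -6; next final value -6. Both give -6.
verdict: equivalent


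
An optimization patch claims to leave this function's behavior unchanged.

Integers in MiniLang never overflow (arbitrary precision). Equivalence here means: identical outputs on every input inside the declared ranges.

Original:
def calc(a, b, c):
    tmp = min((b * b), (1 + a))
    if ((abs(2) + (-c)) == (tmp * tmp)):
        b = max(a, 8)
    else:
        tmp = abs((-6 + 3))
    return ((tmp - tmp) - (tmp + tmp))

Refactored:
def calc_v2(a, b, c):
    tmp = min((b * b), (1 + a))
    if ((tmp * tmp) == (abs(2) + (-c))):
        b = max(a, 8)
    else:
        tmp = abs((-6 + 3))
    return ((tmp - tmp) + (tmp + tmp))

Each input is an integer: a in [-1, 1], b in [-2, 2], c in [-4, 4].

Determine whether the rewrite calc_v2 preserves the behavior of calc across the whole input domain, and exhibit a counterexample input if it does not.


The rewrite breaks on a=-1, b=-2, c=-4, where the results are -6 and 6.
calc: tmp becomes 0; next ((abs(2) + (-c)) == (tmp * tmp)) evaluates to false; next tmp becomes 3; next final value -6
calc_v2: tmp becomes 0; next ((tmp * tmp) == (abs(2) + (-c))) evaluates to false; next tmp becomes 3; next final value 6
verdict: not equivalent; witness: a=-1, b=-2, c=-4


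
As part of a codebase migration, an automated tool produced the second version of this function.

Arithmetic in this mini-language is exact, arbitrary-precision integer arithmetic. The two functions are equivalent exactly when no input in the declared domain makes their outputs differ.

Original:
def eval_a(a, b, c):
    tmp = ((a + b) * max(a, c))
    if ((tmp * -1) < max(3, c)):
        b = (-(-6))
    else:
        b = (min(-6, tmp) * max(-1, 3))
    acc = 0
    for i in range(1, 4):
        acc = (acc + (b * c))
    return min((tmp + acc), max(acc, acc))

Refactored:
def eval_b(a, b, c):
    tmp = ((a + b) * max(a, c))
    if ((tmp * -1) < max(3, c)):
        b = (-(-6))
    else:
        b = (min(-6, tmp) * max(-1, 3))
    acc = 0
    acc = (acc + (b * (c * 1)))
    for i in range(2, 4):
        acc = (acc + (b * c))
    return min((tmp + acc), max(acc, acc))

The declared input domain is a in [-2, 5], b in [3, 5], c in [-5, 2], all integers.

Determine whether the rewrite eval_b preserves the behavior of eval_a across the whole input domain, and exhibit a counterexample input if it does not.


Reading the diff, among the changes: loop structure differs; arithmetic usage differs; constant usage differs; statement counts differ.
Tracing a=5, b=4, c=1: eval_a: tmp = 45; ((tmp * -1) < max(3, c)) -> true; b = 6; acc = 0; [i=1]; acc = 6; [i=2]; acc = 12; [i=3]; acc = 18; return 18 | eval_b: tmp = 45; ((tmp * -1) < max(3, c)) -> true; b = 6; acc = 0; acc = 6; [i=2]; acc = 12; [i=3]; acc = 18; return 18 — matching result 18.
Across all 192 domain points the two functions coincide.
verdict: equivalent


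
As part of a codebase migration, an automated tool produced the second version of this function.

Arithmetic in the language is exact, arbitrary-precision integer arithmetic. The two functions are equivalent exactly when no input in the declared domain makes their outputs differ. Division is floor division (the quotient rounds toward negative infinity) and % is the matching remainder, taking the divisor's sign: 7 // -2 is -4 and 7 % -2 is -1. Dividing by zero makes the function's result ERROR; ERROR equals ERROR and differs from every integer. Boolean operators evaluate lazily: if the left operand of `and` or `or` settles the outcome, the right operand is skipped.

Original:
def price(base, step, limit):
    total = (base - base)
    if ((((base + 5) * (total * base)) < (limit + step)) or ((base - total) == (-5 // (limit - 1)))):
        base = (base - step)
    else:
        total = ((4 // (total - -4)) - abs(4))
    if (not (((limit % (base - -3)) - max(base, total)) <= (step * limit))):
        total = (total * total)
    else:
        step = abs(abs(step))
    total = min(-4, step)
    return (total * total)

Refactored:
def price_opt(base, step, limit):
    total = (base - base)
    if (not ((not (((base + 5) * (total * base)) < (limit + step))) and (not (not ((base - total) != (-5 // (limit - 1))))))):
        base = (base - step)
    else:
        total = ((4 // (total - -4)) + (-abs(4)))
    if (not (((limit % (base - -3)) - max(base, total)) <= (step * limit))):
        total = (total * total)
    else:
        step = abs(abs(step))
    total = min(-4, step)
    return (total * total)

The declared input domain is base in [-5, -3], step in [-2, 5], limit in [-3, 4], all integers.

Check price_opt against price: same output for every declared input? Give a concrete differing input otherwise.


Comparing the listings, the differences include: arithmetic usage differs; and comparison usage differs; and boolean connective usage differs.
Spot check at base=-3, step=2, limit=1 — price: total := 0 | ((((base + 5) * (total * base)) < (limit + step)) or ((base - total) == (-5 // (limit - 1)))): true | base := -5 | (not (((limit % (base - -3)) - max(base, total)) <= (step * limit))): false | step := 2 | total := -4 | result 16. price_opt: total := 0 | (not ((not (((base + 5) * (total * base)) < (limit + step))) and (not (not ((base - total) != (-5 // (limit - 1))))))): true | base := -5 | (not (((limit % (base - -3)) - max(base, total)) <= (step * limit))): false | step := 2 | total := -4 | result 16. Both give 16.
An exhaustive pass over the 192 declared inputs shows identical outputs.
verdict: equivalent


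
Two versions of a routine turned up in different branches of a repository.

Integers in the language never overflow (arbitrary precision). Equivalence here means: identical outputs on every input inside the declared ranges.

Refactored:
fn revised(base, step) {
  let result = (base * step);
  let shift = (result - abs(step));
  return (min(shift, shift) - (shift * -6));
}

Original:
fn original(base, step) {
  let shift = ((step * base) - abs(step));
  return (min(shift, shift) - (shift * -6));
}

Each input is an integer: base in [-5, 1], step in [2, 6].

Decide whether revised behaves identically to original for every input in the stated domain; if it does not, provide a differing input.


Equivalent — the differences include local variable names differ, and statement counts differ, yet no declared input distinguishes the two.
One worked example (base=0, step=2) — original: shift := -2 | result -14; revised: result := 0 | shift := -2 | result -14; agreement on -14.
Checked all 35 inputs in the declared domain: the outputs agree on every one.
verdict: equivalent


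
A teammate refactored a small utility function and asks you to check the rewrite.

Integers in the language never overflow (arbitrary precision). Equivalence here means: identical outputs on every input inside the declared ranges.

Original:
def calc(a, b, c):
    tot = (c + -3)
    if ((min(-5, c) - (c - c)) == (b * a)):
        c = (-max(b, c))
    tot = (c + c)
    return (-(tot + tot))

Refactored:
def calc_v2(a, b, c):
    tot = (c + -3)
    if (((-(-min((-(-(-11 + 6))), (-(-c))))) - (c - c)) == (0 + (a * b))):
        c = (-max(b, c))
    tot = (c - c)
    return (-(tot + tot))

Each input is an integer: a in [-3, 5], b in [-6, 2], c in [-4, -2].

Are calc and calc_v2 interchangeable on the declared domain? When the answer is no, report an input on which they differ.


At a=-3, b=-6, c=-4: calc gives 16, calc_v2 gives 0.
verdict: not equivalent; witness: a=-3, b=-6, c=-4


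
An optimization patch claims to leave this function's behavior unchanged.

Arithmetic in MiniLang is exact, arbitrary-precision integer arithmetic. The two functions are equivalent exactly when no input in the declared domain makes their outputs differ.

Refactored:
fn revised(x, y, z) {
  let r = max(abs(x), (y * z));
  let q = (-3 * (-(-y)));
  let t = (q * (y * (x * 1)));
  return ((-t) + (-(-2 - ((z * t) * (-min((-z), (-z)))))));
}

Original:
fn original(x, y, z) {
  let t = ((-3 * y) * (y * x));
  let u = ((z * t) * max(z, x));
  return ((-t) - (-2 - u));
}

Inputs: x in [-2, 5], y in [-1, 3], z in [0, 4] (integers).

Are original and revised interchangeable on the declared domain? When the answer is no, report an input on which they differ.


x=2, y=-1, z=1 yields -4 from original but 2 from revised.
verdict: not equivalent; witness: x=2, y=-1, z=1


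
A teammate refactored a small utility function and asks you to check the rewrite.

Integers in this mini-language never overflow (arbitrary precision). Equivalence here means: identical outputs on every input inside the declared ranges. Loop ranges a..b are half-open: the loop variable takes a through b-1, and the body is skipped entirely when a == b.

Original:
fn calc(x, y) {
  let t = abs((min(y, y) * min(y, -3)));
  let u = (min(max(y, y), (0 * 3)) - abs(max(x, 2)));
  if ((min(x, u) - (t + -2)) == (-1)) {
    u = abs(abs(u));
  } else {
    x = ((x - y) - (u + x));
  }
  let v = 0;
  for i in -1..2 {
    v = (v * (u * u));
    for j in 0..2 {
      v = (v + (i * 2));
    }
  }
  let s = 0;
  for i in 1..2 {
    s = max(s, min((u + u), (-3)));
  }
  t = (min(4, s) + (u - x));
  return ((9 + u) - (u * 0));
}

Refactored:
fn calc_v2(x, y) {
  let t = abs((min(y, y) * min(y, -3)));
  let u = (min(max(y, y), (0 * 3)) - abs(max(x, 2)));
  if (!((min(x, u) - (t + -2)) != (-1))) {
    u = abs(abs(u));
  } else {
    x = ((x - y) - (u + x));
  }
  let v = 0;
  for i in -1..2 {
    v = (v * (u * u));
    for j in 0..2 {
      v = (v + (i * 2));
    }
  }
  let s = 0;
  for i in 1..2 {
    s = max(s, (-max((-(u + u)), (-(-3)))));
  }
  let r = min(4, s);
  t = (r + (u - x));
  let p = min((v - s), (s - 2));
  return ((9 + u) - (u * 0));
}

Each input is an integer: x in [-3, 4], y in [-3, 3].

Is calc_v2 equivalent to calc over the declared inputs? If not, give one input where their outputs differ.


Side by side, the visible changes include: constant usage differs; and local variable names differ; and comparison usage differs; and boolean connective usage differs; and arithmetic usage differs; and statement counts differ; and min/max/abs usage differs.
Spot check at x=1, y=1 — calc: t becomes 3; next u becomes -2; next ((min(x, u) - (t + -2)) == (-1)) evaluates to false; next x becomes 1; next v becomes 0; next at i=-1:; next v becomes 0; next at j=0:; next v becomes -2; next at j=1:; next v becomes -4; next at i=0:; next v becomes -16; next at j=0:; next v becomes -16; next at j=1:; next v becomes -16; next at i=1:; next v becomes -64; next at j=0:; next v becomes -62; next at j=1:; next v becomes -60; next s becomes 0; next at i=1:; next s becomes 0; next t becomes -3; next final value 7. calc_v2: t becomes 3; next u becomes -2; next (!((min(x, u) - (t + -2)) != (-1))) evaluates to false; next x becomes 1; next v becomes 0; next at i=-1:; next v becomes 0; next at j=0:; next v becomes -2; next at j=1:; next v becomes -4; next at i=0:; next v becomes -16; next at j=0:; next v becomes -16; next at j=1:; next v becomes -16; next at i=1:; next v becomes -64; next at j=0:; next v becomes -62; next at j=1:; next v becomes -60; next s becomes 0; next at i=1:; next s becomes 0; next r becomes 0; next t becomes -3; next p becomes -60; next final value 7. Both give 7.
Across all 56 domain points the two functions coincide.
verdict: equivalent


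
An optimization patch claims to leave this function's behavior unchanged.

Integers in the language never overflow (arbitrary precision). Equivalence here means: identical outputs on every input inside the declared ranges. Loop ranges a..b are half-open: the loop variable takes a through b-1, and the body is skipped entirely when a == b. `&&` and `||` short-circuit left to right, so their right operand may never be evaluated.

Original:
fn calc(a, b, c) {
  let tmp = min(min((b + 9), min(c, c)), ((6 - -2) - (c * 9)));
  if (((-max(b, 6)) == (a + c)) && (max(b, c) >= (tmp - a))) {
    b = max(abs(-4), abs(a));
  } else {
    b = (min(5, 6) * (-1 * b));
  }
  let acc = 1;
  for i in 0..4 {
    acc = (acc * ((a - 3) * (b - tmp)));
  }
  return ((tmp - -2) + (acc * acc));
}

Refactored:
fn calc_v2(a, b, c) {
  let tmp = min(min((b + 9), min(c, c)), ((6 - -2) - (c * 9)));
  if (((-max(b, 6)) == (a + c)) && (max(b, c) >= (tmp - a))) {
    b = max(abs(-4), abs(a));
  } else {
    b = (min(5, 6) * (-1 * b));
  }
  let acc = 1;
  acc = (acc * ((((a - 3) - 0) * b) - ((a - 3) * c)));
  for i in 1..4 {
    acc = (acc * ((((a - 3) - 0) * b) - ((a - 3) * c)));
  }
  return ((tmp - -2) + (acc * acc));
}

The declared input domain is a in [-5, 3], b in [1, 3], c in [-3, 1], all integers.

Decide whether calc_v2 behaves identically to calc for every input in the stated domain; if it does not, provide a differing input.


Run the pair on a=-5, b=1, c=1.
calc: tmp=-1, then (((-max(b, 6)) == (a + c)) && (max(b, c) >= (tmp - a))) is false, then b=-5, then acc=1, then (i=0), then acc=32, then (i=1), then acc=1024, then (i=2), then acc=32768, then (i=3), then acc=1048576, then returns 1099511627777
calc_v2: tmp=-1, then (((-max(b, 6)) == (a + c)) && (max(b, c) >= (tmp - a))) is false, then b=-5, then acc=1, then acc=48, then (i=1), then acc=2304, then (i=2), then acc=110592, then (i=3), then acc=5308416, then returns 28179280429057
1099511627777 != 28179280429057, so the rewrite changes behavior.
verdict: not equivalent; witness: a=-5, b=1, c=1


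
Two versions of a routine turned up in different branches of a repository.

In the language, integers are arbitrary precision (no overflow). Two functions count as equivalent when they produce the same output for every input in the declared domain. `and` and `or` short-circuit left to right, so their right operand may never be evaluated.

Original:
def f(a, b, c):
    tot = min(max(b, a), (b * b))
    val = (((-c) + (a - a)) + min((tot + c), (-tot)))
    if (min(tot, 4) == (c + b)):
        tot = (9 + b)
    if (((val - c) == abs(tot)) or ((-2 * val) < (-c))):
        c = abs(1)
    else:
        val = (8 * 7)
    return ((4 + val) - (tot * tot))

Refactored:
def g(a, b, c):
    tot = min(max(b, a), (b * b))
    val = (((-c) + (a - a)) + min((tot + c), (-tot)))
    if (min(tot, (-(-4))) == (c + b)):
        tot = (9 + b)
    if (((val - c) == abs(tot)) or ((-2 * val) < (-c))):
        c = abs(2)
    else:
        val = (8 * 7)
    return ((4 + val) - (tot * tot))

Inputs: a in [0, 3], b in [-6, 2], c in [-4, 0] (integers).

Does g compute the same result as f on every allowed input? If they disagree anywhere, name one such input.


Equivalent. Although `1` became `2`, no input in the stated domain can expose it.
Checked all 180 inputs in the declared domain: the outputs agree on every one.
Spot check at a=2, b=-6, c=-4 — f: tot becomes 2; next val becomes 2; next (min(tot, 4) == (c + b)) evaluates to false; next (((val - c) == abs(tot)) or ((-2 * val) < (-c))) evaluates to true; next c becomes 1; next final value 2. g: tot becomes 2; next val becomes 2; next (min(tot, (-(-4))) == (c + b)) evaluates to false; next (((val - c) == abs(tot)) or ((-2 * val) < (-c))) evaluates to true; next c becomes 2; next final value 2. Both give 2.
verdict: equivalent


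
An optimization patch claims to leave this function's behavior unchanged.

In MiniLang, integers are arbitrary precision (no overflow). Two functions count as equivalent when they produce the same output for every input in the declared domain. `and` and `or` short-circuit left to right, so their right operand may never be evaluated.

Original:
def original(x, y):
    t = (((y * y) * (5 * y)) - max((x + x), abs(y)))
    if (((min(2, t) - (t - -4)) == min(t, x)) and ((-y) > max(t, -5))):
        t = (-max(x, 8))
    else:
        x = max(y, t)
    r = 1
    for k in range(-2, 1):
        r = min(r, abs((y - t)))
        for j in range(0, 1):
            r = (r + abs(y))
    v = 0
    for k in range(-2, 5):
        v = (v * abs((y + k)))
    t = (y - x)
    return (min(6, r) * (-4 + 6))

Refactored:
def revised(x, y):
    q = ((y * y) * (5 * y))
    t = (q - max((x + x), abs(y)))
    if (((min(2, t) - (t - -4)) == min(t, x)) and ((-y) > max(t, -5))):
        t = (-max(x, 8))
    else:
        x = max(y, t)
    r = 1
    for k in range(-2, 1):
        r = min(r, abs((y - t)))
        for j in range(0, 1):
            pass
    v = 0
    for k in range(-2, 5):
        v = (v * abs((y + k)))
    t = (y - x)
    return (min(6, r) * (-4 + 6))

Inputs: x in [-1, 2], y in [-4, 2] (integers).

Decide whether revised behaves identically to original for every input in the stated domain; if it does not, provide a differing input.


Run the pair on x=-1, y=-4.
original: t := -324 | (((min(2, t) - (t - -4)) == min(t, x)) and ((-y) > max(t, -5))): false | x := -4 | r := 1 | iter k=-2: | r := 1 | iter j=0: | r := 5 | iter k=-1: | r := 5 | iter j=0: | r := 9 | iter k=0: | r := 9 | iter j=0: | r := 13 | v := 0 | iter k=-2: | v := 0 | iter k=-1: | v := 0 | iter k=0: | v := 0 | iter k=1: | v := 0 | iter k=2: | v := 0 | iter k=3: | v := 0 | iter k=4: | v := 0 | t := 0 | result 12
revised: q := -320 | t := -324 | (((min(2, t) - (t - -4)) == min(t, x)) and ((-y) > max(t, -5))): false | x := -4 | r := 1 | iter k=-2: | r := 1 | iter j=0: | iter k=-1: | r := 1 | iter j=0: | iter k=0: | r := 1 | iter j=0: | v := 0 | iter k=-2: | v := 0 | iter k=-1: | v := 0 | iter k=0: | v := 0 | iter k=1: | v := 0 | iter k=2: | v := 0 | iter k=3: | v := 0 | iter k=4: | v := 0 | t := 0 | result 2
12 and 2 differ, so these are not the same function on this domain.
verdict: not equivalent; witness: x=-1, y=-4
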